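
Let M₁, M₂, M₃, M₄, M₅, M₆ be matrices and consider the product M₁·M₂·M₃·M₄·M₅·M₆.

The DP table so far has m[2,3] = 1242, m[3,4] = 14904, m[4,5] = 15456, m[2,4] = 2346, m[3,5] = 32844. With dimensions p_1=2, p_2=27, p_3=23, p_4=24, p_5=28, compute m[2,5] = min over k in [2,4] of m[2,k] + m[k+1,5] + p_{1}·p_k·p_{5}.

m[2,5] = min over k∈[2,4] of m[2,k]+m[k+1,5]+p_{1}·p_k·p_{5}.
k=2: 0 + 32844 + 2·27·28 = 34356; k=3: 1242 + 15456 + 2·23·28 = 17986; k=4: 2346 + 0 + 2·24·28 = 3690.
Minimum: 3690 at k=4.

3690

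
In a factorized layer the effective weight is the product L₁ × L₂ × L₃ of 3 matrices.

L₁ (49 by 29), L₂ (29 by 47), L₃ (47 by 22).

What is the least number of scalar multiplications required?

61248

Order (L₁ × (L₂ × L₃)): (L₂ × L₃): 29×47 by 47×22 → 29×22, cost 29·47·22 = 29986; (L₁ × (L₂ × L₃)): 49×29 by 29×22 → 49×22, cost 49·29·22 = 31262; cumulative 61248. Total 61248.
Order ((L₁ × L₂) × L₃): (L₁ × L₂): 49×29 by 29×47 → 49×47, cost 49·29·47 = 66787; ((L₁ × L₂) × L₃): 49×47 by 47×22 → 49×22, cost 49·47·22 = 50666; cumulative 117453. Total 117453.
Minimum: 61248.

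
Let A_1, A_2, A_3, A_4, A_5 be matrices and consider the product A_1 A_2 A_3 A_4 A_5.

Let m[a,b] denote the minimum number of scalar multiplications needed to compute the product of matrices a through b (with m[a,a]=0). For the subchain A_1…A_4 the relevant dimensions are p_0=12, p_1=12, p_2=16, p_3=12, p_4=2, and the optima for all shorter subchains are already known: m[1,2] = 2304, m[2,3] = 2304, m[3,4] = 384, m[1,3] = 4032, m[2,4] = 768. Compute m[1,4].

m[1,4] = min over k∈[1,3] of m[1,k]+m[k+1,4]+p_{0}·p_k·p_{4}.
k=1: 0 + 768 + 12·12·2 = 1056; k=2: 2304 + 384 + 12·16·2 = 3072; k=3: 4032 + 0 + 12·12·2 = 4320.
Minimum: 1056 at k=1.

1056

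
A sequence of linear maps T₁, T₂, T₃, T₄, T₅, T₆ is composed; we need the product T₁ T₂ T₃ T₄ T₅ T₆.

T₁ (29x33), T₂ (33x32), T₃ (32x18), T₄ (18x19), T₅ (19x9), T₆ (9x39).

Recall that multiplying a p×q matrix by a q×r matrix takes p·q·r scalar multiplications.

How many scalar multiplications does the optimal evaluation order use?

36558

Adjacent pairs: T₁T₂ = 29·33·32 = 30624; T₂T₃ = 33·32·18 = 19008; T₃T₄ = 32·18·19 = 10944; T₄T₅ = 18·19·9 = 3078; T₅T₆ = 19·9·39 = 6669.
Length 3: T₁..T₃: k=1: 0+19008+29·33·18=36234; k=2: 30624+0+29·32·18=47328 → min 36234 | T₂..T₄: k=2: 0+10944+33·32·19=31008; k=3: 19008+0+33·18·19=30294 → min 30294 | T₃..T₅: k=3: 0+3078+32·18·9=8262; k=4: 10944+0+32·19·9=16416 → min 8262 | T₄..T₆: k=4: 0+6669+18·19·39=20007; k=5: 3078+0+18·9·39=9396 → min 9396.
Length 4: T₁..T₄: k=1: 0+30294+29·33·19=48477; k=2: 30624+10944+29·32·19=59200; k=3: 36234+0+29·18·19=46152 → min 46152 | T₂..T₅: k=2: 0+8262+33·32·9=17766; k=3: 19008+3078+33·18·9=27432; k=4: 30294+0+33·19·9=35937 → min 17766 | T₃..T₆: k=3: 0+9396+32·18·39=31860; k=4: 10944+6669+32·19·39=41325; k=5: 8262+0+32·9·39=19494 → min 19494.
Length 5: T₁..T₅: k=1: 0+17766+29·33·9=26379; k=2: 30624+8262+29·32·9=47238; k=3: 36234+3078+29·18·9=44010; k=4: 46152+0+29·19·9=51111 → min 26379 | T₂..T₆: k=2: 0+19494+33·32·39=60678; k=3: 19008+9396+33·18·39=51570; k=4: 30294+6669+33·19·39=61416; k=5: 17766+0+33·9·39=29349 → min 29349.
Length 6: T₁..T₆: k=1: 0+29349+29·33·39=66672; k=2: 30624+19494+29·32·39=86310; k=3: 36234+9396+29·18·39=65988; k=4: 46152+6669+29·19·39=74310; k=5: 26379+0+29·9·39=36558 → min 36558.
Optimal order: ((T₁ (T₂ (T₃ (T₄ T₅)))) T₆) with cost 36558.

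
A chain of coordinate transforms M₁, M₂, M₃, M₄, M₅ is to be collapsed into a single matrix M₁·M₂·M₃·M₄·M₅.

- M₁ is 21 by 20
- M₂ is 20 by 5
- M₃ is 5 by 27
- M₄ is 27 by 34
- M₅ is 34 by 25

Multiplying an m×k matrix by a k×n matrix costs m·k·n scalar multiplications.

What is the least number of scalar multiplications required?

13565

Adjacent pairs: M₁M₂ = 21·20·5 = 2100; M₂M₃ = 20·5·27 = 2700; M₃M₄ = 5·27·34 = 4590; M₄M₅ = 27·34·25 = 22950.
Length 3: M₁..M₃: k=1: 0+2700+21·20·27=14040; k=2: 2100+0+21·5·27=4935 → min 4935 | M₂..M₄: k=2: 0+4590+20·5·34=7990; k=3: 2700+0+20·27·34=21060 → min 7990 | M₃..M₅: k=3: 0+22950+5·27·25=26325; k=4: 4590+0+5·34·25=8840 → min 8840.
Length 4: M₁..M₄: k=1: 0+7990+21·20·34=22270; k=2: 2100+4590+21·5·34=10260; k=3: 4935+0+21·27·34=24213 → min 10260 | M₂..M₅: k=2: 0+8840+20·5·25=11340; k=3: 2700+22950+20·27·25=39150; k=4: 7990+0+20·34·25=24990 → min 11340.
Length 5: M₁..M₅: k=1: 0+11340+21·20·25=21840; k=2: 2100+8840+21·5·25=13565; k=3: 4935+22950+21·27·25=42060; k=4: 10260+0+21·34·25=28110 → min 13565.
Optimal order: ((M₁·M₂)·((M₃·M₄)·M₅)) with cost 13565.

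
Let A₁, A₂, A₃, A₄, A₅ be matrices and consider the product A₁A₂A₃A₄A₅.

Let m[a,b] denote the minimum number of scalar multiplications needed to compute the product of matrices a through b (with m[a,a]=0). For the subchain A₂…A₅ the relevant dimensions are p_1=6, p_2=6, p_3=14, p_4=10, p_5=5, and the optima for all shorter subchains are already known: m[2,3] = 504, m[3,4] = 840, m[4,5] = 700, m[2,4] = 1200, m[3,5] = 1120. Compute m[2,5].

m[2,5] = min over k∈[2,4] of m[2,k]+m[k+1,5]+p_{1}·p_k·p_{5}.
k=2: 0 + 1120 + 6·6·5 = 1300; k=3: 504 + 700 + 6·14·5 = 1624; k=4: 1200 + 0 + 6·10·5 = 1500.
Minimum: 1300 at k=2.

1300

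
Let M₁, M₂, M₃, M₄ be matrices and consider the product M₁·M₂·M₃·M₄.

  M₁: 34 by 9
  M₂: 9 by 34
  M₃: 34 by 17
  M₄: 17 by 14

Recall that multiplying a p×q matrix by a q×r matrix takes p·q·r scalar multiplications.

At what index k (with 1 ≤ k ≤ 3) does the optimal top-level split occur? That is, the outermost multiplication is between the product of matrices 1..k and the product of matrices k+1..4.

Adjacent pairs: M₁M₂ = 34·9·34 = 10404; M₂M₃ = 9·34·17 = 5202; M₃M₄ = 34·17·14 = 8092.
Length 3: M₁..M₃: k=1: 0+5202+34·9·17=10404; k=2: 10404+0+34·34·17=30056 → min 10404 | M₂..M₄: k=2: 0+8092+9·34·14=12376; k=3: 5202+0+9·17·14=7344 → min 7344.
Top-level splits: k=1: (M₁..M₁)·(M₂..M₄) → 0+7344+34·9·14 = 11628; k=2: (M₁..M₂)·(M₃..M₄) → 10404+8092+34·34·14 = 34680; k=3: (M₁..M₃)·(M₄..M₄) → 10404+0+34·17·14 = 18496.
Best split is after M₁, i.e. k = 1.

1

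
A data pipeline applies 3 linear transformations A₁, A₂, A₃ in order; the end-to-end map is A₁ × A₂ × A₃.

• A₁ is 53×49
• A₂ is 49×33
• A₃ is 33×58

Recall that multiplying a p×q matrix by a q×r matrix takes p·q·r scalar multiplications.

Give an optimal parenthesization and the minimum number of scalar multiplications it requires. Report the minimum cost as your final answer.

187143

(A₁ × (A₂ × A₃)): cost 244412.
((A₁ × A₂) × A₃): cost 187143.
Optimal: ((A₁ × A₂) × A₃) with cost 187143.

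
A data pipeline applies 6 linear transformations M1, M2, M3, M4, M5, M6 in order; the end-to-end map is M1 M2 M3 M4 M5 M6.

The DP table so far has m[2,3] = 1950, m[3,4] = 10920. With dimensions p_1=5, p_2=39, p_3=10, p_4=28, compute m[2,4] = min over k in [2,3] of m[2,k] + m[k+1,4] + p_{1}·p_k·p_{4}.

m[2,4] = min over k∈[2,3] of m[2,k]+m[k+1,4]+p_{1}·p_k·p_{4}.
k=2: 0 + 10920 + 5·39·28 = 16380; k=3: 1950 + 0 + 5·10·28 = 3350.
Minimum: 3350 at k=3.

3350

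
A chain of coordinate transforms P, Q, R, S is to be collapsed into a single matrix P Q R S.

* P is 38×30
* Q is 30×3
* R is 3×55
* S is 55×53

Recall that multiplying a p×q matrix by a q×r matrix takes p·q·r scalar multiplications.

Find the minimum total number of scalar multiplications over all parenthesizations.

Adjacent pairs: PQ = 38·30·3 = 3420; QR = 30·3·55 = 4950; RS = 3·55·53 = 8745.
Length 3: P..R: k=1: 0+4950+38·30·55=67650; k=2: 3420+0+38·3·55=9690 → min 9690 | Q..S: k=2: 0+8745+30·3·53=13515; k=3: 4950+0+30·55·53=92400 → min 13515.
Length 4: P..S: k=1: 0+13515+38·30·53=73935; k=2: 3420+8745+38·3·53=18207; k=3: 9690+0+38·55·53=120460 → min 18207.
Optimal order: ((P Q) (R S)) with cost 18207.

18207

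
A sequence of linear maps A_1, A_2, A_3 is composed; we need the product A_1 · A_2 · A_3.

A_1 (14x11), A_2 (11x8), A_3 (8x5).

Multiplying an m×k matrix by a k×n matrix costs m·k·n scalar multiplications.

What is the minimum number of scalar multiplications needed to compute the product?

1210

Order (A_1 · (A_2 · A_3)): (A_2 · A_3): 11×8 by 8×5 → 11×5, cost 11·8·5 = 440; (A_1 · (A_2 · A_3)): 14×11 by 11×5 → 14×5, cost 14·11·5 = 770; cumulative 1210. Total 1210.
Order ((A_1 · A_2) · A_3): (A_1 · A_2): 14×11 by 11×8 → 14×8, cost 14·11·8 = 1232; ((A_1 · A_2) · A_3): 14×8 by 8×5 → 14×5, cost 14·8·5 = 560; cumulative 1792. Total 1792.
Minimum: 1210.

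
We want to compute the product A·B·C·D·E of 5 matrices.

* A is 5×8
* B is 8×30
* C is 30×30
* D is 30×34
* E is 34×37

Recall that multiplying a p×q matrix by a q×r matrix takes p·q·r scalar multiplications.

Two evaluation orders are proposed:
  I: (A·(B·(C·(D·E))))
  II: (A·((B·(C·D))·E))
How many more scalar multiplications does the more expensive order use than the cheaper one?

Order I = (A·(B·(C·(D·E)))): (D·E): 30×34 by 34×37 → 30×37, cost 30·34·37 = 37740; (C·(D·E)): 30×30 by 30×37 → 30×37, cost 30·30·37 = 33300; cumulative 71040; (B·(C·(D·E))): 8×30 by 30×37 → 8×37, cost 8·30·37 = 8880; cumulative 79920; (A·(B·(C·(D·E)))): 5×8 by 8×37 → 5×37, cost 5·8·37 = 1480; cumulative 81400. Total 81400.
Order II = (A·((B·(C·D))·E)): (C·D): 30×30 by 30×34 → 30×34, cost 30·30·34 = 30600; (B·(C·D)): 8×30 by 30×34 → 8×34, cost 8·30·34 = 8160; cumulative 38760; ((B·(C·D))·E): 8×34 by 34×37 → 8×37, cost 8·34·37 = 10064; cumulative 48824; (A·((B·(C·D))·E)): 5×8 by 8×37 → 5×37, cost 5·8·37 = 1480; cumulative 50304. Total 50304.
Difference: |81400 − 50304| = 31096.

31096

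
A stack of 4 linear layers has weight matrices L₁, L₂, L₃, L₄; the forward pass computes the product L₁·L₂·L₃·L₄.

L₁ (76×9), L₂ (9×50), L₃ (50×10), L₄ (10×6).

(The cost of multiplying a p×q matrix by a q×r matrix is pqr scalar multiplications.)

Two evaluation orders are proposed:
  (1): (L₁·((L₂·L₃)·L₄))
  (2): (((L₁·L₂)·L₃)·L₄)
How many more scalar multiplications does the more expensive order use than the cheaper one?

67616

Order (1) = (L₁·((L₂·L₃)·L₄)): (L₂·L₃): 9×50 by 50×10 → 9×10, cost 9·50·10 = 4500; ((L₂·L₃)·L₄): 9×10 by 10×6 → 9×6, cost 9·10·6 = 540; cumulative 5040; (L₁·((L₂·L₃)·L₄)): 76×9 by 9×6 → 76×6, cost 76·9·6 = 4104; cumulative 9144. Total 9144.
Order (2) = (((L₁·L₂)·L₃)·L₄): (L₁·L₂): 76×9 by 9×50 → 76×50, cost 76·9·50 = 34200; ((L₁·L₂)·L₃): 76×50 by 50×10 → 76×10, cost 76·50·10 = 38000; cumulative 72200; (((L₁·L₂)·L₃)·L₄): 76×10 by 10×6 → 76×6, cost 76·10·6 = 4560; cumulative 76760. Total 76760.
Difference: |9144 − 76760| = 67616.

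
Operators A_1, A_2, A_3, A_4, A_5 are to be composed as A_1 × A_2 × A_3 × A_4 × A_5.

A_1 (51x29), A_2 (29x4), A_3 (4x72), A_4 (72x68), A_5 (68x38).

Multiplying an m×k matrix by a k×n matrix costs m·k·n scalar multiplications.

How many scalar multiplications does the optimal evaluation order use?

Adjacent pairs: A_1A_2 = 51·29·4 = 5916; A_2A_3 = 29·4·72 = 8352; A_3A_4 = 4·72·68 = 19584; A_4A_5 = 72·68·38 = 186048.
Length 3: A_1..A_3: k=1: 0+8352+51·29·72=114840; k=2: 5916+0+51·4·72=20604 → min 20604 | A_2..A_4: k=2: 0+19584+29·4·68=27472; k=3: 8352+0+29·72·68=150336 → min 27472 | A_3..A_5: k=3: 0+186048+4·72·38=196992; k=4: 19584+0+4·68·38=29920 → min 29920.
Length 4: A_1..A_4: k=1: 0+27472+51·29·68=128044; k=2: 5916+19584+51·4·68=39372; k=3: 20604+0+51·72·68=270300 → min 39372 | A_2..A_5: k=2: 0+29920+29·4·38=34328; k=3: 8352+186048+29·72·38=273744; k=4: 27472+0+29·68·38=102408 → min 34328.
Length 5: A_1..A_5: k=1: 0+34328+51·29·38=90530; k=2: 5916+29920+51·4·38=43588; k=3: 20604+186048+51·72·38=346188; k=4: 39372+0+51·68·38=171156 → min 43588.
Optimal order: ((A_1 × A_2) × ((A_3 × A_4) × A_5)) with cost 43588.

43588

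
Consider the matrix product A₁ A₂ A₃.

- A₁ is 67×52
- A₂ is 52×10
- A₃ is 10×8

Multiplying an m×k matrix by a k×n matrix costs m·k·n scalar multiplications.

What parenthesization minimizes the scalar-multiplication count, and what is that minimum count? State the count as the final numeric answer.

32032

(A₁ (A₂ A₃)): cost 32032.
((A₁ A₂) A₃): cost 40200.
Optimal: (A₁ (A₂ A₃)) with cost 32032.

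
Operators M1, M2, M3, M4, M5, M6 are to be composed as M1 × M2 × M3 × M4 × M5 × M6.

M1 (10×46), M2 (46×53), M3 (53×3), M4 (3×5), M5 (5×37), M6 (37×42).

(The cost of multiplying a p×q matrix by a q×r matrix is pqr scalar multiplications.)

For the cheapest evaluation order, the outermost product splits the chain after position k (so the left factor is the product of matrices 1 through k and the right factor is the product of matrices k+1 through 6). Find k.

3

Adjacent pairs: M1M2 = 10·46·53 = 24380; M2M3 = 46·53·3 = 7314; M3M4 = 53·3·5 = 795; M4M5 = 3·5·37 = 555; M5M6 = 5·37·42 = 7770.
Length 3: M1..M3: k=1: 0+7314+10·46·3=8694; k=2: 24380+0+10·53·3=25970 → min 8694 | M2..M4: k=2: 0+795+46·53·5=12985; k=3: 7314+0+46·3·5=8004 → min 8004 | M3..M5: k=3: 0+555+53·3·37=6438; k=4: 795+0+53·5·37=10600 → min 6438 | M4..M6: k=4: 0+7770+3·5·42=8400; k=5: 555+0+3·37·42=5217 → min 5217.
Length 4: M1..M4: k=1: 0+8004+10·46·5=10304; k=2: 24380+795+10·53·5=27825; k=3: 8694+0+10·3·5=8844 → min 8844 | M2..M5: k=2: 0+6438+46·53·37=96644; k=3: 7314+555+46·3·37=12975; k=4: 8004+0+46·5·37=16514 → min 12975 | M3..M6: k=3: 0+5217+53·3·42=11895; k=4: 795+7770+53·5·42=19695; k=5: 6438+0+53·37·42=88800 → min 11895.
Length 5: M1..M5: k=1: 0+12975+10·46·37=29995; k=2: 24380+6438+10·53·37=50428; k=3: 8694+555+10·3·37=10359; k=4: 8844+0+10·5·37=10694 → min 10359 | M2..M6: k=2: 0+11895+46·53·42=114291; k=3: 7314+5217+46·3·42=18327; k=4: 8004+7770+46·5·42=25434; k=5: 12975+0+46·37·42=84459 → min 18327.
Top-level splits: k=1: (M1..M1)·(M2..M6) → 0+18327+10·46·42 = 37647; k=2: (M1..M2)·(M3..M6) → 24380+11895+10·53·42 = 58535; k=3: (M1..M3)·(M4..M6) → 8694+5217+10·3·42 = 15171; k=4: (M1..M4)·(M5..M6) → 8844+7770+10·5·42 = 18714; k=5: (M1..M5)·(M6..M6) → 10359+0+10·37·42 = 25899.
Best split is after M3, i.e. k = 3.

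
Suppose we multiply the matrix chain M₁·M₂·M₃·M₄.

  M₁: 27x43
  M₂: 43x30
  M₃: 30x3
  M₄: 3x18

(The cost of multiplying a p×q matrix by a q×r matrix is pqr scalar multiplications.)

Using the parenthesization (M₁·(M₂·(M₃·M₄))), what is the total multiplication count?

45738

(M₃·M₄): 30×3 by 3×18 → 30×18, cost 30·3·18 = 1620
(M₂·(M₃·M₄)): 43×30 by 30×18 → 43×18, cost 43·30·18 = 23220; cumulative 24840
(M₁·(M₂·(M₃·M₄))): 27×43 by 43×18 → 27×18, cost 27·43·18 = 20898; cumulative 45738
Total: 45738 scalar multiplications.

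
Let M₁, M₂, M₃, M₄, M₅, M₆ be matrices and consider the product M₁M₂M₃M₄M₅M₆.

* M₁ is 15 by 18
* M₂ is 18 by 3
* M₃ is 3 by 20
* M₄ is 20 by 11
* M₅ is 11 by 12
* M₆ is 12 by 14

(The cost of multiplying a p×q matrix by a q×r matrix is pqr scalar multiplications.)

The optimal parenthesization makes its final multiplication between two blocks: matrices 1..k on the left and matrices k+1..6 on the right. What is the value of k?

2

Adjacent pairs: M₁M₂ = 15·18·3 = 810; M₂M₃ = 18·3·20 = 1080; M₃M₄ = 3·20·11 = 660; M₄M₅ = 20·11·12 = 2640; M₅M₆ = 11·12·14 = 1848.
Length 3: M₁..M₃: k=1: 0+1080+15·18·20=6480; k=2: 810+0+15·3·20=1710 → min 1710 | M₂..M₄: k=2: 0+660+18·3·11=1254; k=3: 1080+0+18·20·11=5040 → min 1254 | M₃..M₅: k=3: 0+2640+3·20·12=3360; k=4: 660+0+3·11·12=1056 → min 1056 | M₄..M₆: k=4: 0+1848+20·11·14=4928; k=5: 2640+0+20·12·14=6000 → min 4928.
Length 4: M₁..M₄: k=1: 0+1254+15·18·11=4224; k=2: 810+660+15·3·11=1965; k=3: 1710+0+15·20·11=5010 → min 1965 | M₂..M₅: k=2: 0+1056+18·3·12=1704; k=3: 1080+2640+18·20·12=8040; k=4: 1254+0+18·11·12=3630 → min 1704 | M₃..M₆: k=3: 0+4928+3·20·14=5768; k=4: 660+1848+3·11·14=2970; k=5: 1056+0+3·12·14=1560 → min 1560.
Length 5: M₁..M₅: k=1: 0+1704+15·18·12=4944; k=2: 810+1056+15·3·12=2406; k=3: 1710+2640+15·20·12=7950; k=4: 1965+0+15·11·12=3945 → min 2406 | M₂..M₆: k=2: 0+1560+18·3·14=2316; k=3: 1080+4928+18·20·14=11048; k=4: 1254+1848+18·11·14=5874; k=5: 1704+0+18·12·14=4728 → min 2316.
Top-level splits: k=1: (M₁..M₁)·(M₂..M₆) → 0+2316+15·18·14 = 6096; k=2: (M₁..M₂)·(M₃..M₆) → 810+1560+15·3·14 = 3000; k=3: (M₁..M₃)·(M₄..M₆) → 1710+4928+15·20·14 = 10838; k=4: (M₁..M₄)·(M₅..M₆) → 1965+1848+15·11·14 = 6123; k=5: (M₁..M₅)·(M₆..M₆) → 2406+0+15·12·14 = 4926.
Best split is after M₂, i.e. k = 2.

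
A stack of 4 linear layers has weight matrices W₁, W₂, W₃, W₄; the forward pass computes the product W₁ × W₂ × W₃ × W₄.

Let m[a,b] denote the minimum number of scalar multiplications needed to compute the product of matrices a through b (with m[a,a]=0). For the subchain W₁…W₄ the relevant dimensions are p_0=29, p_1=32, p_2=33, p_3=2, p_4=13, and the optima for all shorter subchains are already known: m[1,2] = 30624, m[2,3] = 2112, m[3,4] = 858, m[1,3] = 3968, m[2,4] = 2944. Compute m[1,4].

m[1,4] = min over k∈[1,3] of m[1,k]+m[k+1,4]+p_{0}·p_k·p_{4}.
k=1: 0 + 2944 + 29·32·13 = 15008; k=2: 30624 + 858 + 29·33·13 = 43923; k=3: 3968 + 0 + 29·2·13 = 4722.
Minimum: 4722 at k=3.

4722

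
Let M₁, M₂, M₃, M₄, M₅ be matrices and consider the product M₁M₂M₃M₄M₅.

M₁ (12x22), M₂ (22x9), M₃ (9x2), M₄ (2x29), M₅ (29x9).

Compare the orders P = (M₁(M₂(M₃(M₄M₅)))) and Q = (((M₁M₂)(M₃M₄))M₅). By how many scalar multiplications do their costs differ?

Order P = (M₁(M₂(M₃(M₄M₅)))): (M₄M₅): 2×29 by 29×9 → 2×9, cost 2·29·9 = 522; (M₃(M₄M₅)): 9×2 by 2×9 → 9×9, cost 9·2·9 = 162; cumulative 684; (M₂(M₃(M₄M₅))): 22×9 by 9×9 → 22×9, cost 22·9·9 = 1782; cumulative 2466; (M₁(M₂(M₃(M₄M₅)))): 12×22 by 22×9 → 12×9, cost 12·22·9 = 2376; cumulative 4842. Total 4842.
Order Q = (((M₁M₂)(M₃M₄))M₅): (M₁M₂): 12×22 by 22×9 → 12×9, cost 12·22·9 = 2376; (M₃M₄): 9×2 by 2×29 → 9×29, cost 9·2·29 = 522; ((M₁M₂)(M₃M₄)): 12×9 by 9×29 → 12×29, cost 12·9·29 = 3132; cumulative 6030; (((M₁M₂)(M₃M₄))M₅): 12×29 by 29×9 → 12×9, cost 12·29·9 = 3132; cumulative 9162. Total 9162.
Difference: |4842 − 9162| = 4320.

4320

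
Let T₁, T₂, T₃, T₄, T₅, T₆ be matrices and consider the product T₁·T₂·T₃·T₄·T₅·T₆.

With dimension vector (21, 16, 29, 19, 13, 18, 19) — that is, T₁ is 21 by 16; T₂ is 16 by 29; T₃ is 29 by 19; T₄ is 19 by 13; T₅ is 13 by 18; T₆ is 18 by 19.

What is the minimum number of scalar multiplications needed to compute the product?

Adjacent pairs: T₁T₂ = 21·16·29 = 9744; T₂T₃ = 16·29·19 = 8816; T₃T₄ = 29·19·13 = 7163; T₄T₅ = 19·13·18 = 4446; T₅T₆ = 13·18·19 = 4446.
Length 3: T₁..T₃: k=1: 0+8816+21·16·19=15200; k=2: 9744+0+21·29·19=21315 → min 15200 | T₂..T₄: k=2: 0+7163+16·29·13=13195; k=3: 8816+0+16·19·13=12768 → min 12768 | T₃..T₅: k=3: 0+4446+29·19·18=14364; k=4: 7163+0+29·13·18=13949 → min 13949 | T₄..T₆: k=4: 0+4446+19·13·19=9139; k=5: 4446+0+19·18·19=10944 → min 9139.
Length 4: T₁..T₄: k=1: 0+12768+21·16·13=17136; k=2: 9744+7163+21·29·13=24824; k=3: 15200+0+21·19·13=20387 → min 17136 | T₂..T₅: k=2: 0+13949+16·29·18=22301; k=3: 8816+4446+16·19·18=18734; k=4: 12768+0+16·13·18=16512 → min 16512 | T₃..T₆: k=3: 0+9139+29·19·19=19608; k=4: 7163+4446+29·13·19=18772; k=5: 13949+0+29·18·19=23867 → min 18772.
Length 5: T₁..T₅: k=1: 0+16512+21·16·18=22560; k=2: 9744+13949+21·29·18=34655; k=3: 15200+4446+21·19·18=26828; k=4: 17136+0+21·13·18=22050 → min 22050 | T₂..T₆: k=2: 0+18772+16·29·19=27588; k=3: 8816+9139+16·19·19=23731; k=4: 12768+4446+16·13·19=21166; k=5: 16512+0+16·18·19=21984 → min 21166.
Length 6: T₁..T₆: k=1: 0+21166+21·16·19=27550; k=2: 9744+18772+21·29·19=40087; k=3: 15200+9139+21·19·19=31920; k=4: 17136+4446+21·13·19=26769; k=5: 22050+0+21·18·19=29232 → min 26769.
Optimal order: ((T₁·((T₂·T₃)·T₄))·(T₅·T₆)) with cost 26769.

26769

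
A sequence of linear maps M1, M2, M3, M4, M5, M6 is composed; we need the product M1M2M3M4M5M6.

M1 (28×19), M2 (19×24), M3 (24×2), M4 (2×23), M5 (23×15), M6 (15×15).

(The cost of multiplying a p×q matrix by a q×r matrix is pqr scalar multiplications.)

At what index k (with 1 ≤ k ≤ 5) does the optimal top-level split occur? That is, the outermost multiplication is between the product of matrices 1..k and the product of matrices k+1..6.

Adjacent pairs: M1M2 = 28·19·24 = 12768; M2M3 = 19·24·2 = 912; M3M4 = 24·2·23 = 1104; M4M5 = 2·23·15 = 690; M5M6 = 23·15·15 = 5175.
Length 3: M1..M3: k=1: 0+912+28·19·2=1976; k=2: 12768+0+28·24·2=14112 → min 1976 | M2..M4: k=2: 0+1104+19·24·23=11592; k=3: 912+0+19·2·23=1786 → min 1786 | M3..M5: k=3: 0+690+24·2·15=1410; k=4: 1104+0+24·23·15=9384 → min 1410 | M4..M6: k=4: 0+5175+2·23·15=5865; k=5: 690+0+2·15·15=1140 → min 1140.
Length 4: M1..M4: k=1: 0+1786+28·19·23=14022; k=2: 12768+1104+28·24·23=29328; k=3: 1976+0+28·2·23=3264 → min 3264 | M2..M5: k=2: 0+1410+19·24·15=8250; k=3: 912+690+19·2·15=2172; k=4: 1786+0+19·23·15=8341 → min 2172 | M3..M6: k=3: 0+1140+24·2·15=1860; k=4: 1104+5175+24·23·15=14559; k=5: 1410+0+24·15·15=6810 → min 1860.
Length 5: M1..M5: k=1: 0+2172+28·19·15=10152; k=2: 12768+1410+28·24·15=24258; k=3: 1976+690+28·2·15=3506; k=4: 3264+0+28·23·15=12924 → min 3506 | M2..M6: k=2: 0+1860+19·24·15=8700; k=3: 912+1140+19·2·15=2622; k=4: 1786+5175+19·23·15=13516; k=5: 2172+0+19·15·15=6447 → min 2622.
Top-level splits: k=1: (M1..M1)·(M2..M6) → 0+2622+28·19·15 = 10602; k=2: (M1..M2)·(M3..M6) → 12768+1860+28·24·15 = 24708; k=3: (M1..M3)·(M4..M6) → 1976+1140+28·2·15 = 3956; k=4: (M1..M4)·(M5..M6) → 3264+5175+28·23·15 = 18099; k=5: (M1..M5)·(M6..M6) → 3506+0+28·15·15 = 9806.
Best split is after M3, i.e. k = 3.

3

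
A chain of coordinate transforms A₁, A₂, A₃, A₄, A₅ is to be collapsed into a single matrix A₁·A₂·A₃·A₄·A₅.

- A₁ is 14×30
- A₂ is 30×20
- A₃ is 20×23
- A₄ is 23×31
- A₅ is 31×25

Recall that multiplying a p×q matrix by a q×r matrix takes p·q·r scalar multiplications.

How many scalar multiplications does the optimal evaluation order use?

Adjacent pairs: A₁A₂ = 14·30·20 = 8400; A₂A₃ = 30·20·23 = 13800; A₃A₄ = 20·23·31 = 14260; A₄A₅ = 23·31·25 = 17825.
Length 3: A₁..A₃: k=1: 0+13800+14·30·23=23460; k=2: 8400+0+14·20·23=14840 → min 14840 | A₂..A₄: k=2: 0+14260+30·20·31=32860; k=3: 13800+0+30·23·31=35190 → min 32860 | A₃..A₅: k=3: 0+17825+20·23·25=29325; k=4: 14260+0+20·31·25=29760 → min 29325.
Length 4: A₁..A₄: k=1: 0+32860+14·30·31=45880; k=2: 8400+14260+14·20·31=31340; k=3: 14840+0+14·23·31=24822 → min 24822 | A₂..A₅: k=2: 0+29325+30·20·25=44325; k=3: 13800+17825+30·23·25=48875; k=4: 32860+0+30·31·25=56110 → min 44325.
Length 5: A₁..A₅: k=1: 0+44325+14·30·25=54825; k=2: 8400+29325+14·20·25=44725; k=3: 14840+17825+14·23·25=40715; k=4: 24822+0+14·31·25=35672 → min 35672.
Optimal order: ((((A₁·A₂)·A₃)·A₄)·A₅) with cost 35672.

35672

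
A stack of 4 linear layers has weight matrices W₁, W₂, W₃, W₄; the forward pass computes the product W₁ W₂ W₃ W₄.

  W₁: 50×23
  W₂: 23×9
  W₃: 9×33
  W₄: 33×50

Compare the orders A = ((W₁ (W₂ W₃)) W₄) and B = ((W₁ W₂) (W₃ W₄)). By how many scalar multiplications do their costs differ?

79581

Order A = ((W₁ (W₂ W₃)) W₄): (W₂ W₃): 23×9 by 9×33 → 23×33, cost 23·9·33 = 6831; (W₁ (W₂ W₃)): 50×23 by 23×33 → 50×33, cost 50·23·33 = 37950; cumulative 44781; ((W₁ (W₂ W₃)) W₄): 50×33 by 33×50 → 50×50, cost 50·33·50 = 82500; cumulative 127281. Total 127281.
Order B = ((W₁ W₂) (W₃ W₄)): (W₁ W₂): 50×23 by 23×9 → 50×9, cost 50·23·9 = 10350; (W₃ W₄): 9×33 by 33×50 → 9×50, cost 9·33·50 = 14850; ((W₁ W₂) (W₃ W₄)): 50×9 by 9×50 → 50×50, cost 50·9·50 = 22500; cumulative 47700. Total 47700.
Difference: |127281 − 47700| = 79581.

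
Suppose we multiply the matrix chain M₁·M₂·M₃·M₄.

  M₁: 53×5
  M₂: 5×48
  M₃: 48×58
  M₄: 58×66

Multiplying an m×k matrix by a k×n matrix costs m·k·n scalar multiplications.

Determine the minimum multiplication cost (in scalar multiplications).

50550

Adjacent pairs: M₁M₂ = 53·5·48 = 12720; M₂M₃ = 5·48·58 = 13920; M₃M₄ = 48·58·66 = 183744.
Length 3: M₁..M₃: k=1: 0+13920+53·5·58=29290; k=2: 12720+0+53·48·58=160272 → min 29290 | M₂..M₄: k=2: 0+183744+5·48·66=199584; k=3: 13920+0+5·58·66=33060 → min 33060.
Length 4: M₁..M₄: k=1: 0+33060+53·5·66=50550; k=2: 12720+183744+53·48·66=364368; k=3: 29290+0+53·58·66=232174 → min 50550.
Optimal order: (M₁·((M₂·M₃)·M₄)) with cost 50550.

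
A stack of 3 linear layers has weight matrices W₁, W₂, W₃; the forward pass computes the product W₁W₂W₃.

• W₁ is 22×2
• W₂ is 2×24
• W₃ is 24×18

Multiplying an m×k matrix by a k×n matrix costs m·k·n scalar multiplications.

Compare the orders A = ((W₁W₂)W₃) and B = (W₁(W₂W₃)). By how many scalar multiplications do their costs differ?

8904

Order A = ((W₁W₂)W₃): (W₁W₂): 22×2 by 2×24 → 22×24, cost 22·2·24 = 1056; ((W₁W₂)W₃): 22×24 by 24×18 → 22×18, cost 22·24·18 = 9504; cumulative 10560. Total 10560.
Order B = (W₁(W₂W₃)): (W₂W₃): 2×24 by 24×18 → 2×18, cost 2·24·18 = 864; (W₁(W₂W₃)): 22×2 by 2×18 → 22×18, cost 22·2·18 = 792; cumulative 1656. Total 1656.
Difference: |10560 − 1656| = 8904.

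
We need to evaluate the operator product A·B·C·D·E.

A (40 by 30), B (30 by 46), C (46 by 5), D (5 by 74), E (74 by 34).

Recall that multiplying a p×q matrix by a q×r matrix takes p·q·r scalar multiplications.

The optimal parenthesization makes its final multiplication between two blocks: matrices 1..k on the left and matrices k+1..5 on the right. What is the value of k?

Adjacent pairs: AB = 40·30·46 = 55200; BC = 30·46·5 = 6900; CD = 46·5·74 = 17020; DE = 5·74·34 = 12580.
Length 3: A..C: k=1: 0+6900+40·30·5=12900; k=2: 55200+0+40·46·5=64400 → min 12900 | B..D: k=2: 0+17020+30·46·74=119140; k=3: 6900+0+30·5·74=18000 → min 18000 | C..E: k=3: 0+12580+46·5·34=20400; k=4: 17020+0+46·74·34=132756 → min 20400.
Length 4: A..D: k=1: 0+18000+40·30·74=106800; k=2: 55200+17020+40·46·74=208380; k=3: 12900+0+40·5·74=27700 → min 27700 | B..E: k=2: 0+20400+30·46·34=67320; k=3: 6900+12580+30·5·34=24580; k=4: 18000+0+30·74·34=93480 → min 24580.
Top-level splits: k=1: (A..A)·(B..E) → 0+24580+40·30·34 = 65380; k=2: (A..B)·(C..E) → 55200+20400+40·46·34 = 138160; k=3: (A..C)·(D..E) → 12900+12580+40·5·34 = 32280; k=4: (A..D)·(E..E) → 27700+0+40·74·34 = 128340.
Best split is after C, i.e. k = 3.

3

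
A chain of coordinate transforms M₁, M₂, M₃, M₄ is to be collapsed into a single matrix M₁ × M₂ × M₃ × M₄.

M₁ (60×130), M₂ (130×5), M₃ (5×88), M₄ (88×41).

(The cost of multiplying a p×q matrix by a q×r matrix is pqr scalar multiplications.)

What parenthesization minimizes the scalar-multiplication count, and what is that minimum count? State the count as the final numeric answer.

69340

Adjacent pairs: M₁M₂ = 60·130·5 = 39000; M₂M₃ = 130·5·88 = 57200; M₃M₄ = 5·88·41 = 18040.
Length 3: M₁..M₃: k=1: 0+57200+60·130·88=743600; k=2: 39000+0+60·5·88=65400 → min 65400 | M₂..M₄: k=2: 0+18040+130·5·41=44690; k=3: 57200+0+130·88·41=526240 → min 44690.
Length 4: M₁..M₄: k=1: 0+44690+60·130·41=364490; k=2: 39000+18040+60·5·41=69340; k=3: 65400+0+60·88·41=281880 → min 69340.
Optimal parenthesization: ((M₁ × M₂) × (M₃ × M₄)) with cost 69340.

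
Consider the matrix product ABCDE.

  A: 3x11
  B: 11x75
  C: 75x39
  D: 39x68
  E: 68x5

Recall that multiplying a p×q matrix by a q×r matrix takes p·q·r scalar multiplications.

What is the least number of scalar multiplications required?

Adjacent pairs: AB = 3·11·75 = 2475; BC = 11·75·39 = 32175; CD = 75·39·68 = 198900; DE = 39·68·5 = 13260.
Length 3: A..C: k=1: 0+32175+3·11·39=33462; k=2: 2475+0+3·75·39=11250 → min 11250 | B..D: k=2: 0+198900+11·75·68=255000; k=3: 32175+0+11·39·68=61347 → min 61347 | C..E: k=3: 0+13260+75·39·5=27885; k=4: 198900+0+75·68·5=224400 → min 27885.
Length 4: A..D: k=1: 0+61347+3·11·68=63591; k=2: 2475+198900+3·75·68=216675; k=3: 11250+0+3·39·68=19206 → min 19206 | B..E: k=2: 0+27885+11·75·5=32010; k=3: 32175+13260+11·39·5=47580; k=4: 61347+0+11·68·5=65087 → min 32010.
Length 5: A..E: k=1: 0+32010+3·11·5=32175; k=2: 2475+27885+3·75·5=31485; k=3: 11250+13260+3·39·5=25095; k=4: 19206+0+3·68·5=20226 → min 20226.
Optimal order: ((((AB)C)D)E) with cost 20226.

20226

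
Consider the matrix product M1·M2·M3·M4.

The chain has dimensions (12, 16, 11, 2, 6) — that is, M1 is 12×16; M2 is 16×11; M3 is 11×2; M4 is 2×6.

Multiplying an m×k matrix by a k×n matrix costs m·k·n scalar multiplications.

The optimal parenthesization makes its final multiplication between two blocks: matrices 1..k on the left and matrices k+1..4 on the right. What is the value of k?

Adjacent pairs: M1M2 = 12·16·11 = 2112; M2M3 = 16·11·2 = 352; M3M4 = 11·2·6 = 132.
Length 3: M1..M3: k=1: 0+352+12·16·2=736; k=2: 2112+0+12·11·2=2376 → min 736 | M2..M4: k=2: 0+132+16·11·6=1188; k=3: 352+0+16·2·6=544 → min 544.
Top-level splits: k=1: (M1..M1)·(M2..M4) → 0+544+12·16·6 = 1696; k=2: (M1..M2)·(M3..M4) → 2112+132+12·11·6 = 3036; k=3: (M1..M3)·(M4..M4) → 736+0+12·2·6 = 880.
Best split is after M3, i.e. k = 3.

3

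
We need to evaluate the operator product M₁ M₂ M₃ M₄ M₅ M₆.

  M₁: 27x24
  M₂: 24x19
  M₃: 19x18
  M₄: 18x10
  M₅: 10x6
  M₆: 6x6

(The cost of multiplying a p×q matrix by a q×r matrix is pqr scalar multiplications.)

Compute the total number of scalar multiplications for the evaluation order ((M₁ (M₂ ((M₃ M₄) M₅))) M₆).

12156

(M₃ M₄): 19×18 by 18×10 → 19×10, cost 19·18·10 = 3420
((M₃ M₄) M₅): 19×10 by 10×6 → 19×6, cost 19·10·6 = 1140; cumulative 4560
(M₂ ((M₃ M₄) M₅)): 24×19 by 19×6 → 24×6, cost 24·19·6 = 2736; cumulative 7296
(M₁ (M₂ ((M₃ M₄) M₅))): 27×24 by 24×6 → 27×6, cost 27·24·6 = 3888; cumulative 11184
((M₁ (M₂ ((M₃ M₄) M₅))) M₆): 27×6 by 6×6 → 27×6, cost 27·6·6 = 972; cumulative 12156
Total: 12156 scalar multiplications.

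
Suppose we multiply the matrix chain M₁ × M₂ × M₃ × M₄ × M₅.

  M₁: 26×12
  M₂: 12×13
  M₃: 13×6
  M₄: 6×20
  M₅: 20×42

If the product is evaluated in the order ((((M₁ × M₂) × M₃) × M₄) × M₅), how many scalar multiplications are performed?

(M₁ × M₂): 26×12 by 12×13 → 26×13, cost 26·12·13 = 4056
((M₁ × M₂) × M₃): 26×13 by 13×6 → 26×6, cost 26·13·6 = 2028; cumulative 6084
(((M₁ × M₂) × M₃) × M₄): 26×6 by 6×20 → 26×20, cost 26·6·20 = 3120; cumulative 9204
((((M₁ × M₂) × M₃) × M₄) × M₅): 26×20 by 20×42 → 26×42, cost 26·20·42 = 21840; cumulative 31044
Total: 31044 scalar multiplications.

31044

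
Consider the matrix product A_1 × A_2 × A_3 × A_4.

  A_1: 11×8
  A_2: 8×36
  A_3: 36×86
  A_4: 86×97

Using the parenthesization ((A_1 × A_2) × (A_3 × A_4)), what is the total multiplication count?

(A_1 × A_2): 11×8 by 8×36 → 11×36, cost 11·8·36 = 3168
(A_3 × A_4): 36×86 by 86×97 → 36×97, cost 36·86·97 = 300312
((A_1 × A_2) × (A_3 × A_4)): 11×36 by 36×97 → 11×97, cost 11·36·97 = 38412; cumulative 341892
Total: 341892 scalar multiplications.

341892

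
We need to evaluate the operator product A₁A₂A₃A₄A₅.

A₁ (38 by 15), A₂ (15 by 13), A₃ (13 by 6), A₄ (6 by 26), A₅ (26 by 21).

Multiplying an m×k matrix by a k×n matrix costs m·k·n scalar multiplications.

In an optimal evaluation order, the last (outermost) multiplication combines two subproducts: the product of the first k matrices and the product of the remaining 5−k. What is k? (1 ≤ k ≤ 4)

3

Adjacent pairs: A₁A₂ = 38·15·13 = 7410; A₂A₃ = 15·13·6 = 1170; A₃A₄ = 13·6·26 = 2028; A₄A₅ = 6·26·21 = 3276.
Length 3: A₁..A₃: k=1: 0+1170+38·15·6=4590; k=2: 7410+0+38·13·6=10374 → min 4590 | A₂..A₄: k=2: 0+2028+15·13·26=7098; k=3: 1170+0+15·6·26=3510 → min 3510 | A₃..A₅: k=3: 0+3276+13·6·21=4914; k=4: 2028+0+13·26·21=9126 → min 4914.
Length 4: A₁..A₄: k=1: 0+3510+38·15·26=18330; k=2: 7410+2028+38·13·26=22282; k=3: 4590+0+38·6·26=10518 → min 10518 | A₂..A₅: k=2: 0+4914+15·13·21=9009; k=3: 1170+3276+15·6·21=6336; k=4: 3510+0+15·26·21=11700 → min 6336.
Top-level splits: k=1: (A₁..A₁)·(A₂..A₅) → 0+6336+38·15·21 = 18306; k=2: (A₁..A₂)·(A₃..A₅) → 7410+4914+38·13·21 = 22698; k=3: (A₁..A₃)·(A₄..A₅) → 4590+3276+38·6·21 = 12654; k=4: (A₁..A₄)·(A₅..A₅) → 10518+0+38·26·21 = 31266.
Best split is after A₃, i.e. k = 3.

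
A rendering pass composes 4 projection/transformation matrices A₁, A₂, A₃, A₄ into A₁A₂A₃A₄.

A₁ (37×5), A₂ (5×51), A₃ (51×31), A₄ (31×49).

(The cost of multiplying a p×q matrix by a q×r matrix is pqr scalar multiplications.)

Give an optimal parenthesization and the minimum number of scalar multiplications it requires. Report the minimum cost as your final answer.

Adjacent pairs: A₁A₂ = 37·5·51 = 9435; A₂A₃ = 5·51·31 = 7905; A₃A₄ = 51·31·49 = 77469.
Length 3: A₁..A₃: k=1: 0+7905+37·5·31=13640; k=2: 9435+0+37·51·31=67932 → min 13640 | A₂..A₄: k=2: 0+77469+5·51·49=89964; k=3: 7905+0+5·31·49=15500 → min 15500.
Length 4: A₁..A₄: k=1: 0+15500+37·5·49=24565; k=2: 9435+77469+37·51·49=179367; k=3: 13640+0+37·31·49=69843 → min 24565.
Optimal parenthesization: (A₁((A₂A₃)A₄)) with cost 24565.

24565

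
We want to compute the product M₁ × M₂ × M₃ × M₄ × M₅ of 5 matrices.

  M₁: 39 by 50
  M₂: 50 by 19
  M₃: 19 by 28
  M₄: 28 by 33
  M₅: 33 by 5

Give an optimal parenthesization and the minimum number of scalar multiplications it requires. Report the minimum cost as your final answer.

Adjacent pairs: M₁M₂ = 39·50·19 = 37050; M₂M₃ = 50·19·28 = 26600; M₃M₄ = 19·28·33 = 17556; M₄M₅ = 28·33·5 = 4620.
Length 3: M₁..M₃: k=1: 0+26600+39·50·28=81200; k=2: 37050+0+39·19·28=57798 → min 57798 | M₂..M₄: k=2: 0+17556+50·19·33=48906; k=3: 26600+0+50·28·33=72800 → min 48906 | M₃..M₅: k=3: 0+4620+19·28·5=7280; k=4: 17556+0+19·33·5=20691 → min 7280.
Length 4: M₁..M₄: k=1: 0+48906+39·50·33=113256; k=2: 37050+17556+39·19·33=79059; k=3: 57798+0+39·28·33=93834 → min 79059 | M₂..M₅: k=2: 0+7280+50·19·5=12030; k=3: 26600+4620+50·28·5=38220; k=4: 48906+0+50·33·5=57156 → min 12030.
Length 5: M₁..M₅: k=1: 0+12030+39·50·5=21780; k=2: 37050+7280+39·19·5=48035; k=3: 57798+4620+39·28·5=67878; k=4: 79059+0+39·33·5=85494 → min 21780.
Optimal parenthesization: (M₁ × (M₂ × (M₃ × (M₄ × M₅)))) with cost 21780.

21780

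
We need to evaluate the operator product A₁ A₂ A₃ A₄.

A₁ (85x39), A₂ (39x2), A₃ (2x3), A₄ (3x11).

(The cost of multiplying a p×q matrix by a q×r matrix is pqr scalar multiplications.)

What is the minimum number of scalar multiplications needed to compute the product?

8566

Adjacent pairs: A₁A₂ = 85·39·2 = 6630; A₂A₃ = 39·2·3 = 234; A₃A₄ = 2·3·11 = 66.
Length 3: A₁..A₃: k=1: 0+234+85·39·3=10179; k=2: 6630+0+85·2·3=7140 → min 7140 | A₂..A₄: k=2: 0+66+39·2·11=924; k=3: 234+0+39·3·11=1521 → min 924.
Length 4: A₁..A₄: k=1: 0+924+85·39·11=37389; k=2: 6630+66+85·2·11=8566; k=3: 7140+0+85·3·11=9945 → min 8566.
Optimal order: ((A₁ A₂) (A₃ A₄)) with cost 8566.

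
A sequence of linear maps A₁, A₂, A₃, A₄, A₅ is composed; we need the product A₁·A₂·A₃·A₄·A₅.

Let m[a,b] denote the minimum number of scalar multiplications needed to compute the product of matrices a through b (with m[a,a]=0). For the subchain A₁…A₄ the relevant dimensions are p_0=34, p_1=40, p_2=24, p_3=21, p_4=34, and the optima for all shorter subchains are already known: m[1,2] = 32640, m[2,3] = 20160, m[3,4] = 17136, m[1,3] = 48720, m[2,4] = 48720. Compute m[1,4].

72996

m[1,4] = min over k∈[1,3] of m[1,k]+m[k+1,4]+p_{0}·p_k·p_{4}.
k=1: 0 + 48720 + 34·40·34 = 94960; k=2: 32640 + 17136 + 34·24·34 = 77520; k=3: 48720 + 0 + 34·21·34 = 72996.
Minimum: 72996 at k=3.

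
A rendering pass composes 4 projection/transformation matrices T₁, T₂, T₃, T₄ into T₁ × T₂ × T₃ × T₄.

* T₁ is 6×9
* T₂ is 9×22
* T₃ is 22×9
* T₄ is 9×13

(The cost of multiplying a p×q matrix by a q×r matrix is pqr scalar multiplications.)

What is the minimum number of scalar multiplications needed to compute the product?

Adjacent pairs: T₁T₂ = 6·9·22 = 1188; T₂T₃ = 9·22·9 = 1782; T₃T₄ = 22·9·13 = 2574.
Length 3: T₁..T₃: k=1: 0+1782+6·9·9=2268; k=2: 1188+0+6·22·9=2376 → min 2268 | T₂..T₄: k=2: 0+2574+9·22·13=5148; k=3: 1782+0+9·9·13=2835 → min 2835.
Length 4: T₁..T₄: k=1: 0+2835+6·9·13=3537; k=2: 1188+2574+6·22·13=5478; k=3: 2268+0+6·9·13=2970 → min 2970.
Optimal order: ((T₁ × (T₂ × T₃)) × T₄) with cost 2970.

2970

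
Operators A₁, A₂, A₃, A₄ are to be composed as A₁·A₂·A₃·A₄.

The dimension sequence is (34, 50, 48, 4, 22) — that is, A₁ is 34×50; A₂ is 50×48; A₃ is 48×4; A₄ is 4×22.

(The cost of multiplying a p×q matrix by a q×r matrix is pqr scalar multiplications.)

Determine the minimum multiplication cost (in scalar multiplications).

19392

Adjacent pairs: A₁A₂ = 34·50·48 = 81600; A₂A₃ = 50·48·4 = 9600; A₃A₄ = 48·4·22 = 4224.
Length 3: A₁..A₃: k=1: 0+9600+34·50·4=16400; k=2: 81600+0+34·48·4=88128 → min 16400 | A₂..A₄: k=2: 0+4224+50·48·22=57024; k=3: 9600+0+50·4·22=14000 → min 14000.
Length 4: A₁..A₄: k=1: 0+14000+34·50·22=51400; k=2: 81600+4224+34·48·22=121728; k=3: 16400+0+34·4·22=19392 → min 19392.
Optimal order: ((A₁·(A₂·A₃))·A₄) with cost 19392.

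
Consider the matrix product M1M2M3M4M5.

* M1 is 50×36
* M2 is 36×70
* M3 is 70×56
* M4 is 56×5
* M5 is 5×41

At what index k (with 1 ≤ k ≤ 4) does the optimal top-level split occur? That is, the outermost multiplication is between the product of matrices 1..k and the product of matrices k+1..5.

4

Adjacent pairs: M1M2 = 50·36·70 = 126000; M2M3 = 36·70·56 = 141120; M3M4 = 70·56·5 = 19600; M4M5 = 56·5·41 = 11480.
Length 3: M1..M3: k=1: 0+141120+50·36·56=241920; k=2: 126000+0+50·70·56=322000 → min 241920 | M2..M4: k=2: 0+19600+36·70·5=32200; k=3: 141120+0+36·56·5=151200 → min 32200 | M3..M5: k=3: 0+11480+70·56·41=172200; k=4: 19600+0+70·5·41=33950 → min 33950.
Length 4: M1..M4: k=1: 0+32200+50·36·5=41200; k=2: 126000+19600+50·70·5=163100; k=3: 241920+0+50·56·5=255920 → min 41200 | M2..M5: k=2: 0+33950+36·70·41=137270; k=3: 141120+11480+36·56·41=235256; k=4: 32200+0+36·5·41=39580 → min 39580.
Top-level splits: k=1: (M1..M1)·(M2..M5) → 0+39580+50·36·41 = 113380; k=2: (M1..M2)·(M3..M5) → 126000+33950+50·70·41 = 303450; k=3: (M1..M3)·(M4..M5) → 241920+11480+50·56·41 = 368200; k=4: (M1..M4)·(M5..M5) → 41200+0+50·5·41 = 51450.
Best split is after M4, i.e. k = 4.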